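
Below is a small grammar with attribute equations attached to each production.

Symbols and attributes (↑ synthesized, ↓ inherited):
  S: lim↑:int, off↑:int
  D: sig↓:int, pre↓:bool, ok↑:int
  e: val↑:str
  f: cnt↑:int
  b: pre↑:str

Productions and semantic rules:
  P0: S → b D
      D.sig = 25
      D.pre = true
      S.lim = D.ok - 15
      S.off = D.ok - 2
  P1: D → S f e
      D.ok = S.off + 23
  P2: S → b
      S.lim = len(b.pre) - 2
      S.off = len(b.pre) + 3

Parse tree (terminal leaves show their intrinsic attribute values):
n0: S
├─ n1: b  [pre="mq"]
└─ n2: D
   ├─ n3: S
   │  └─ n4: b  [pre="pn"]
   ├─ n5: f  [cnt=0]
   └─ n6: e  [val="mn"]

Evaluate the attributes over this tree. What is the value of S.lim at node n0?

13

1. n1.pre = "mq"  [terminal]
2. n2.sig = 25  [25]
3. n2.pre = true  [true]
4. n4.pre = "pn"  [terminal]
5. n3.lim = 0  [len(b.pre) - 2]
6. n3.off = 5  [len(b.pre) + 3]
7. n5.cnt = 0  [terminal]
8. n6.val = "mn"  [terminal]
9. n2.ok = 28  [S.off + 23]
10. n0.lim = 13  [D.ok - 15]
11. n0.off = 26  [D.ok - 2]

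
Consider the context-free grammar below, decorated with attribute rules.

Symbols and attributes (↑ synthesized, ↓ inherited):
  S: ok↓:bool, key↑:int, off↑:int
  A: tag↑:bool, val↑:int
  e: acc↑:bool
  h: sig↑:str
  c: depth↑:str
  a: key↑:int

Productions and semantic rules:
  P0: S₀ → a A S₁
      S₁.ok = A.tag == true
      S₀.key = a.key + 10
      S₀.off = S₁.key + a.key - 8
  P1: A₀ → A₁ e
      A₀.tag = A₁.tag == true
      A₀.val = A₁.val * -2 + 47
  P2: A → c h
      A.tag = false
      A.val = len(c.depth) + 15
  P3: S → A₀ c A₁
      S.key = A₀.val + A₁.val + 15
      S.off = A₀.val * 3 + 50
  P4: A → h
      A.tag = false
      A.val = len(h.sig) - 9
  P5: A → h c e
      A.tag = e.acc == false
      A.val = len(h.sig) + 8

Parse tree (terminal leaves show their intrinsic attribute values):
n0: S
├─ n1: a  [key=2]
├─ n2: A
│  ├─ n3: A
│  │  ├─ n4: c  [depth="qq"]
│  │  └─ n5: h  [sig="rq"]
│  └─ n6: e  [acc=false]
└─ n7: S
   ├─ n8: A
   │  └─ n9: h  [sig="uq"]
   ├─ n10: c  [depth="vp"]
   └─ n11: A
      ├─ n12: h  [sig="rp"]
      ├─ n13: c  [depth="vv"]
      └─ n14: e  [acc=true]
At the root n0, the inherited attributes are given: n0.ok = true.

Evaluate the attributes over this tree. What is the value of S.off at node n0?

1. n0.ok = true  [given at root]
2. n1.key = 2  [terminal]
3. n4.depth = "qq"  [terminal]
4. n5.sig = "rq"  [terminal]
5. n3.tag = false  [false]
6. n3.val = 17  [len(c.depth) + 15]
7. n6.acc = false  [terminal]
8. n2.tag = false  [A₁.tag == true]
9. n2.val = 13  [A₁.val * -2 + 47]
10. n7.ok = false  [A.tag == true]
11. n9.sig = "uq"  [terminal]
12. n8.tag = false  [false]
13. n8.val = -7  [len(h.sig) - 9]
14. n10.depth = "vp"  [terminal]
15. n12.sig = "rp"  [terminal]
16. n13.depth = "vv"  [terminal]
17. n14.acc = true  [terminal]
18. n11.tag = false  [e.acc == false]
19. n11.val = 10  [len(h.sig) + 8]
20. n7.key = 18  [A₀.val + A₁.val + 15]
21. n7.off = 29  [A₀.val * 3 + 50]
22. n0.key = 12  [a.key + 10]
23. n0.off = 12  [S₁.key + a.key - 8]

12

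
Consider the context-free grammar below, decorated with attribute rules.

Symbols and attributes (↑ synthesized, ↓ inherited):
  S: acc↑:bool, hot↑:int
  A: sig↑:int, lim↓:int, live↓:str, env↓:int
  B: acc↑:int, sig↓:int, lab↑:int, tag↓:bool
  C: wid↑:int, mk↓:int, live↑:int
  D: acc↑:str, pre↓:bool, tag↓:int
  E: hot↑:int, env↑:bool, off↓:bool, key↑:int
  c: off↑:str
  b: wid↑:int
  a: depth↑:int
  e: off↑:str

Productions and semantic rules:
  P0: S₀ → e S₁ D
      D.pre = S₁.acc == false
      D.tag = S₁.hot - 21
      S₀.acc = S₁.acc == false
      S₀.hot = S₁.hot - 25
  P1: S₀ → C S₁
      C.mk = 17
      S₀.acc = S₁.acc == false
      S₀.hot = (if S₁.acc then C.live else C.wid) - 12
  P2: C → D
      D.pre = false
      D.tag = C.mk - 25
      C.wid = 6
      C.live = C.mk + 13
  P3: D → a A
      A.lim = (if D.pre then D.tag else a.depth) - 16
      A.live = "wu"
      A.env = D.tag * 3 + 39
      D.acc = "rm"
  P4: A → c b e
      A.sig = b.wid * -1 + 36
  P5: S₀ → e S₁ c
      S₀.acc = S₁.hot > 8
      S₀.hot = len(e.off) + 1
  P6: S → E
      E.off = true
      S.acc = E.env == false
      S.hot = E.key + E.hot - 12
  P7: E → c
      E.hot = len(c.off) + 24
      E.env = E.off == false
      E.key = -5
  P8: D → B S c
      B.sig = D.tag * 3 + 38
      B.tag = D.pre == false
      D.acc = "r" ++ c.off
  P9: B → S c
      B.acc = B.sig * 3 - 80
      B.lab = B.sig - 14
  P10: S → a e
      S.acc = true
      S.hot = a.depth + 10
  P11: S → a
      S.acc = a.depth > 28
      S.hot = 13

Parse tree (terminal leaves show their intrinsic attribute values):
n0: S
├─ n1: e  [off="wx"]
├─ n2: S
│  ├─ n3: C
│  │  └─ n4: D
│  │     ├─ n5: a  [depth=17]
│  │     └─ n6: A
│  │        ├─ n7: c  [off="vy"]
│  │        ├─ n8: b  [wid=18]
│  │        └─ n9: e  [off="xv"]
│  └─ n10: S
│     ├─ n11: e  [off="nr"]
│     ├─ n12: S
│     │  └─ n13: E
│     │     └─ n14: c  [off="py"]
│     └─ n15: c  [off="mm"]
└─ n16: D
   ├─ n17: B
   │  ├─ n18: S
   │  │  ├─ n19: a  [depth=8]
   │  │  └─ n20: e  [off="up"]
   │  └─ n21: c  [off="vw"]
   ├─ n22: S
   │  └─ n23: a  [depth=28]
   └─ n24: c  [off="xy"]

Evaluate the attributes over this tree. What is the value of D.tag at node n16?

1. n1.off = "wx"  [terminal]
2. n3.mk = 17  [17]
3. n4.pre = false  [false]
4. n4.tag = -8  [C.mk - 25]
5. n5.depth = 17  [terminal]
6. n6.lim = 1  [(if D.pre then D.tag else a.depth) - 16]
7. n6.live = "wu"  ["wu"]
8. n6.env = 15  [D.tag * 3 + 39]
9. n7.off = "vy"  [terminal]
10. n8.wid = 18  [terminal]
11. n9.off = "xv"  [terminal]
12. n6.sig = 18  [b.wid * -1 + 36]
13. n4.acc = "rm"  ["rm"]
14. n3.wid = 6  [6]
15. n3.live = 30  [C.mk + 13]
16. n11.off = "nr"  [terminal]
17. n13.off = true  [true]
18. n14.off = "py"  [terminal]
19. n13.hot = 26  [len(c.off) + 24]
20. n13.env = false  [E.off == false]
21. n13.key = -5  [-5]
22. n12.acc = true  [E.env == false]
23. n12.hot = 9  [E.key + E.hot - 12]
24. n15.off = "mm"  [terminal]
25. n10.acc = true  [S₁.hot > 8]
26. n10.hot = 3  [len(e.off) + 1]
27. n2.acc = false  [S₁.acc == false]
28. n2.hot = 18  [(if S₁.acc then C.live else C.wid) - 12]
29. n16.pre = true  [S₁.acc == false]
30. n16.tag = -3  [S₁.hot - 21]
31. n17.sig = 29  [D.tag * 3 + 38]
32. n17.tag = false  [D.pre == false]
33. n19.depth = 8  [terminal]
34. n20.off = "up"  [terminal]
35. n18.acc = true  [true]
36. n18.hot = 18  [a.depth + 10]
37. n21.off = "vw"  [terminal]
38. n17.acc = 7  [B.sig * 3 - 80]
39. n17.lab = 15  [B.sig - 14]
40. n23.depth = 28  [terminal]
41. n22.acc = false  [a.depth > 28]
42. n22.hot = 13  [13]
43. n24.off = "xy"  [terminal]
44. n16.acc = "rxy"  ["r" ++ c.off]
45. n0.acc = true  [S₁.acc == false]
46. n0.hot = -7  [S₁.hot - 25]

-3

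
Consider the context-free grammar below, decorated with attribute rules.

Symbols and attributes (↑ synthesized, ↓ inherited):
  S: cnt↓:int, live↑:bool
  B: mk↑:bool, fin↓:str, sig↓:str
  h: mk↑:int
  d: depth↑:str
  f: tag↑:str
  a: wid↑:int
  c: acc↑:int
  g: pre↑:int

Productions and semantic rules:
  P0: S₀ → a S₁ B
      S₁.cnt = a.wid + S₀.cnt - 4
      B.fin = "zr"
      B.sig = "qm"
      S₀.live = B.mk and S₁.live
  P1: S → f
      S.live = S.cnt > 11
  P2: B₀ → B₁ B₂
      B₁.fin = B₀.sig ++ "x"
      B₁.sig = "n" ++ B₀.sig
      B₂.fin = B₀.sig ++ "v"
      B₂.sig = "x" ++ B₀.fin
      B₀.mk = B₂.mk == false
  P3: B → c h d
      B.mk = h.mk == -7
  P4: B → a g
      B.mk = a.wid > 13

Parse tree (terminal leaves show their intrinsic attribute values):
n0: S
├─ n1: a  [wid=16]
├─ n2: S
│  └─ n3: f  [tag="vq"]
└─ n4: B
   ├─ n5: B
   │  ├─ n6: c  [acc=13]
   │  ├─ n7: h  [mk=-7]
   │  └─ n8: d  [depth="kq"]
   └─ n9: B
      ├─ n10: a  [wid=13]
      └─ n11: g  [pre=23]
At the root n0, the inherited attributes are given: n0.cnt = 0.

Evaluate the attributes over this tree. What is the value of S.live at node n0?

true

1. n0.cnt = 0  [given at root]
2. n1.wid = 16  [terminal]
3. n2.cnt = 12  [a.wid + S₀.cnt - 4]
4. n3.tag = "vq"  [terminal]
5. n2.live = true  [S.cnt > 11]
6. n4.fin = "zr"  ["zr"]
7. n4.sig = "qm"  ["qm"]
8. n5.fin = "qmx"  [B₀.sig ++ "x"]
9. n5.sig = "nqm"  ["n" ++ B₀.sig]
10. n6.acc = 13  [terminal]
11. n7.mk = -7  [terminal]
12. n8.depth = "kq"  [terminal]
13. n5.mk = true  [h.mk == -7]
14. n9.fin = "qmv"  [B₀.sig ++ "v"]
15. n9.sig = "xzr"  ["x" ++ B₀.fin]
16. n10.wid = 13  [terminal]
17. n11.pre = 23  [terminal]
18. n9.mk = false  [a.wid > 13]
19. n4.mk = true  [B₂.mk == false]
20. n0.live = true  [B.mk and S₁.live]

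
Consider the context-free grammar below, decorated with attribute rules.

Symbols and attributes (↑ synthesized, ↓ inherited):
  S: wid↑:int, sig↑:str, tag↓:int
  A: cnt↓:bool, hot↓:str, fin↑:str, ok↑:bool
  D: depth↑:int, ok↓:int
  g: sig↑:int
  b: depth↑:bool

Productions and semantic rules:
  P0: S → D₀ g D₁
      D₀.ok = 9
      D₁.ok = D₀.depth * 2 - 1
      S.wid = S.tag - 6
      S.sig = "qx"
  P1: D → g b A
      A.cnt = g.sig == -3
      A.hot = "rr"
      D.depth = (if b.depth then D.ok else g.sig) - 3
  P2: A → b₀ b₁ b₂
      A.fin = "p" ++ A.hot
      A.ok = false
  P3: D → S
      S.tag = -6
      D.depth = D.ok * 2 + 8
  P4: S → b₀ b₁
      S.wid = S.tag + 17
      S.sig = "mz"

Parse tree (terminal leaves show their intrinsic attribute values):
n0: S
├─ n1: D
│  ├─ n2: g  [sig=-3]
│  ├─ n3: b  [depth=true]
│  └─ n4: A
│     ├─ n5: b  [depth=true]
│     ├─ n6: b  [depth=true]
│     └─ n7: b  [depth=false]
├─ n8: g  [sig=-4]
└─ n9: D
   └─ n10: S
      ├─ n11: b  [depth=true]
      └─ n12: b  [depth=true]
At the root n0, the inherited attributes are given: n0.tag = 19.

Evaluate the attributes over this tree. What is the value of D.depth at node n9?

1. n0.tag = 19  [given at root]
2. n1.ok = 9  [9]
3. n2.sig = -3  [terminal]
4. n3.depth = true  [terminal]
5. n4.cnt = true  [g.sig == -3]
6. n4.hot = "rr"  ["rr"]
7. n5.depth = true  [terminal]
8. n6.depth = true  [terminal]
9. n7.depth = false  [terminal]
10. n4.fin = "prr"  ["p" ++ A.hot]
11. n4.ok = false  [false]
12. n1.depth = 6  [(if b.depth then D.ok else g.sig) - 3]
13. n8.sig = -4  [terminal]
14. n9.ok = 11  [D₀.depth * 2 - 1]
15. n10.tag = -6  [-6]
16. n11.depth = true  [terminal]
17. n12.depth = true  [terminal]
18. n10.wid = 11  [S.tag + 17]
19. n10.sig = "mz"  ["mz"]
20. n9.depth = 30  [D.ok * 2 + 8]
21. n0.wid = 13  [S.tag - 6]
22. n0.sig = "qx"  ["qx"]

30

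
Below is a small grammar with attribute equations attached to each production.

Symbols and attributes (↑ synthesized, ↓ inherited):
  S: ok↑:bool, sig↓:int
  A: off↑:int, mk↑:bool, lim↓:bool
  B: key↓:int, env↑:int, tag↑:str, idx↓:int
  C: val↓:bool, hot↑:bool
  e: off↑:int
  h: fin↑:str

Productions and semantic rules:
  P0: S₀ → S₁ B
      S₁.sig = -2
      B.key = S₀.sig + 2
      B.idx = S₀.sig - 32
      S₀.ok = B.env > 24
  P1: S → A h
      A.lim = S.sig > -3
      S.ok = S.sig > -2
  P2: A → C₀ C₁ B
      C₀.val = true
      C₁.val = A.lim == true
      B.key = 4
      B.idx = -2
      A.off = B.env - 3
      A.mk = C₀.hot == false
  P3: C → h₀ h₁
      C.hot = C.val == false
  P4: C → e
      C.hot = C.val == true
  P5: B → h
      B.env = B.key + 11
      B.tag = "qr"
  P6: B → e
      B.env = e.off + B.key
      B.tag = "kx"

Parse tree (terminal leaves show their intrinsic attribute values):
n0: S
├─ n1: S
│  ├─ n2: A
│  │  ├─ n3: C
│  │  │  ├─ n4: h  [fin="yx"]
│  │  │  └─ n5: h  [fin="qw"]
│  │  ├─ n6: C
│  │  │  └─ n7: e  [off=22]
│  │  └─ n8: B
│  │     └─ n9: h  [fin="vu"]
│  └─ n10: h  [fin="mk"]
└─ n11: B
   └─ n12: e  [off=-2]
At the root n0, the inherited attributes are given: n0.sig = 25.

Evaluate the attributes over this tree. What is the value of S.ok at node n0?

true

1. n0.sig = 25  [given at root]
2. n1.sig = -2  [-2]
3. n2.lim = true  [S.sig > -3]
4. n3.val = true  [true]
5. n4.fin = "yx"  [terminal]
6. n5.fin = "qw"  [terminal]
7. n3.hot = false  [C.val == false]
8. n6.val = true  [A.lim == true]
9. n7.off = 22  [terminal]
10. n6.hot = true  [C.val == true]
11. n8.key = 4  [4]
12. n8.idx = -2  [-2]
13. n9.fin = "vu"  [terminal]
14. n8.env = 15  [B.key + 11]
15. n8.tag = "qr"  ["qr"]
16. n2.off = 12  [B.env - 3]
17. n2.mk = true  [C₀.hot == false]
18. n10.fin = "mk"  [terminal]
19. n1.ok = false  [S.sig > -2]
20. n11.key = 27  [S₀.sig + 2]
21. n11.idx = -7  [S₀.sig - 32]
22. n12.off = -2  [terminal]
23. n11.env = 25  [e.off + B.key]
24. n11.tag = "kx"  ["kx"]
25. n0.ok = true  [B.env > 24]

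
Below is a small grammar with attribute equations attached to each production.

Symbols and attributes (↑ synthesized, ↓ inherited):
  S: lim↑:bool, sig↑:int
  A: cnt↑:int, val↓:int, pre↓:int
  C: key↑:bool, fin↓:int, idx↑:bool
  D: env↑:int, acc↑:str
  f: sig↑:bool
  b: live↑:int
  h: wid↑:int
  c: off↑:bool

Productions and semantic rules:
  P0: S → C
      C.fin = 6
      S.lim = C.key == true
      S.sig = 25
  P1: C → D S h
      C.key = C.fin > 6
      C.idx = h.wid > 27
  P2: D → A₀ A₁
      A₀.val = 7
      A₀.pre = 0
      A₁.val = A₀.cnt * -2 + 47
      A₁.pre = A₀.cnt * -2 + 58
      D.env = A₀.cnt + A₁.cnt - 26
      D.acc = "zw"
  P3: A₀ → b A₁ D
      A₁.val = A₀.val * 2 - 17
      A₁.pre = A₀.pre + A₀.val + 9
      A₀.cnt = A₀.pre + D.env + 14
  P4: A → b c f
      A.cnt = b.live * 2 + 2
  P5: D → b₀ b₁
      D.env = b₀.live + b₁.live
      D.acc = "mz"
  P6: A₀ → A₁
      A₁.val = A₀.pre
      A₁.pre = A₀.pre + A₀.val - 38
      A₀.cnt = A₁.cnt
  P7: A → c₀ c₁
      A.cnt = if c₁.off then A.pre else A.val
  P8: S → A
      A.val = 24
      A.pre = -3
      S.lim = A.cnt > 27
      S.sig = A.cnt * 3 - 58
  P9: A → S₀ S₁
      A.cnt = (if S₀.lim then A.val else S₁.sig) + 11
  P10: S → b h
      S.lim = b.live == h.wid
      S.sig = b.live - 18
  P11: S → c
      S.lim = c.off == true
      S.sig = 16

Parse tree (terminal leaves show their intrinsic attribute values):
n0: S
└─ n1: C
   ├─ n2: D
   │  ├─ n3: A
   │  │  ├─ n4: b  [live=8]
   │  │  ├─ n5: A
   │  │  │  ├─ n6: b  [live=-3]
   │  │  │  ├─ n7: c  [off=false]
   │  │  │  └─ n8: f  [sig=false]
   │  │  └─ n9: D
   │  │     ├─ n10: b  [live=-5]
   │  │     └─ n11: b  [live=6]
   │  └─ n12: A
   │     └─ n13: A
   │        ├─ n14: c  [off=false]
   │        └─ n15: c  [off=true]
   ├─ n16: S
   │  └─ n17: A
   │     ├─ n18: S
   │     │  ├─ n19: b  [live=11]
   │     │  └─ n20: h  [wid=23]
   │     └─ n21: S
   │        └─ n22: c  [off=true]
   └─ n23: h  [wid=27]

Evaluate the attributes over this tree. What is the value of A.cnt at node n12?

1. n1.fin = 6  [6]
2. n3.val = 7  [7]
3. n3.pre = 0  [0]
4. n4.live = 8  [terminal]
5. n5.val = -3  [A₀.val * 2 - 17]
6. n5.pre = 16  [A₀.pre + A₀.val + 9]
7. n6.live = -3  [terminal]
8. n7.off = false  [terminal]
9. n8.sig = false  [terminal]
10. n5.cnt = -4  [b.live * 2 + 2]
11. n10.live = -5  [terminal]
12. n11.live = 6  [terminal]
13. n9.env = 1  [b₀.live + b₁.live]
14. n9.acc = "mz"  ["mz"]
15. n3.cnt = 15  [A₀.pre + D.env + 14]
16. n12.val = 17  [A₀.cnt * -2 + 47]
17. n12.pre = 28  [A₀.cnt * -2 + 58]
18. n13.val = 28  [A₀.pre]
19. n13.pre = 7  [A₀.pre + A₀.val - 38]
20. n14.off = false  [terminal]
21. n15.off = true  [terminal]
22. n13.cnt = 7  [if c₁.off then A.pre else A.val]
23. n12.cnt = 7  [A₁.cnt]
24. n2.env = -4  [A₀.cnt + A₁.cnt - 26]
25. n2.acc = "zw"  ["zw"]
26. n17.val = 24  [24]
27. n17.pre = -3  [-3]
28. n19.live = 11  [terminal]
29. n20.wid = 23  [terminal]
30. n18.lim = false  [b.live == h.wid]
31. n18.sig = -7  [b.live - 18]
32. n22.off = true  [terminal]
33. n21.lim = true  [c.off == true]
34. n21.sig = 16  [16]
35. n17.cnt = 27  [(if S₀.lim then A.val else S₁.sig) + 11]
36. n16.lim = false  [A.cnt > 27]
37. n16.sig = 23  [A.cnt * 3 - 58]
38. n23.wid = 27  [terminal]
39. n1.key = false  [C.fin > 6]
40. n1.idx = false  [h.wid > 27]
41. n0.lim = false  [C.key == true]
42. n0.sig = 25  [25]

7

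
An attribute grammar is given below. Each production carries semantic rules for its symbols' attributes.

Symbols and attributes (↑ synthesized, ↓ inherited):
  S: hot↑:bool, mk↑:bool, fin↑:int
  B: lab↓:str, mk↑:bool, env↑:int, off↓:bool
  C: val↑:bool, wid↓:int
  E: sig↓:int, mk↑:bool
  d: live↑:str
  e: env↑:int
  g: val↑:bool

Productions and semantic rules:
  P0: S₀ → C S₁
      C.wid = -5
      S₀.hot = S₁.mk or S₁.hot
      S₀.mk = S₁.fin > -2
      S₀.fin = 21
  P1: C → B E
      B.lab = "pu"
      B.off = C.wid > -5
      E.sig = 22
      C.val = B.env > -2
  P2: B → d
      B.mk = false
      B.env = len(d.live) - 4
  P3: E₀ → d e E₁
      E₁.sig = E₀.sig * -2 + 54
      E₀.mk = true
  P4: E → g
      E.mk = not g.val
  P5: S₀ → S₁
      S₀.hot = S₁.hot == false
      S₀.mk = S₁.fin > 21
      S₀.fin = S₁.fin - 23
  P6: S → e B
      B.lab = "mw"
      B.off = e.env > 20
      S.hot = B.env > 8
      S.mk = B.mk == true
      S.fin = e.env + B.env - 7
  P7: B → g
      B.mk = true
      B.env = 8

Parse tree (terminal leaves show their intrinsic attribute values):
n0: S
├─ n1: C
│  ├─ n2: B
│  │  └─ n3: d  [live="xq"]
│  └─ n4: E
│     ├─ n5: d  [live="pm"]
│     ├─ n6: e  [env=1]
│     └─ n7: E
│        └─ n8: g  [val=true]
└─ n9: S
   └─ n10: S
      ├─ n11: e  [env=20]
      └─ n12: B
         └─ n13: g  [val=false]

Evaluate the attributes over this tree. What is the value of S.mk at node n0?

false

1. n1.wid = -5  [-5]
2. n2.lab = "pu"  ["pu"]
3. n2.off = false  [C.wid > -5]
4. n3.live = "xq"  [terminal]
5. n2.mk = false  [false]
6. n2.env = -2  [len(d.live) - 4]
7. n4.sig = 22  [22]
8. n5.live = "pm"  [terminal]
9. n6.env = 1  [terminal]
10. n7.sig = 10  [E₀.sig * -2 + 54]
11. n8.val = true  [terminal]
12. n7.mk = false  [not g.val]
13. n4.mk = true  [true]
14. n1.val = false  [B.env > -2]
15. n11.env = 20  [terminal]
16. n12.lab = "mw"  ["mw"]
17. n12.off = false  [e.env > 20]
18. n13.val = false  [terminal]
19. n12.mk = true  [true]
20. n12.env = 8  [8]
21. n10.hot = false  [B.env > 8]
22. n10.mk = true  [B.mk == true]
23. n10.fin = 21  [e.env + B.env - 7]
24. n9.hot = true  [S₁.hot == false]
25. n9.mk = false  [S₁.fin > 21]
26. n9.fin = -2  [S₁.fin - 23]
27. n0.hot = true  [S₁.mk or S₁.hot]
28. n0.mk = false  [S₁.fin > -2]
29. n0.fin = 21  [21]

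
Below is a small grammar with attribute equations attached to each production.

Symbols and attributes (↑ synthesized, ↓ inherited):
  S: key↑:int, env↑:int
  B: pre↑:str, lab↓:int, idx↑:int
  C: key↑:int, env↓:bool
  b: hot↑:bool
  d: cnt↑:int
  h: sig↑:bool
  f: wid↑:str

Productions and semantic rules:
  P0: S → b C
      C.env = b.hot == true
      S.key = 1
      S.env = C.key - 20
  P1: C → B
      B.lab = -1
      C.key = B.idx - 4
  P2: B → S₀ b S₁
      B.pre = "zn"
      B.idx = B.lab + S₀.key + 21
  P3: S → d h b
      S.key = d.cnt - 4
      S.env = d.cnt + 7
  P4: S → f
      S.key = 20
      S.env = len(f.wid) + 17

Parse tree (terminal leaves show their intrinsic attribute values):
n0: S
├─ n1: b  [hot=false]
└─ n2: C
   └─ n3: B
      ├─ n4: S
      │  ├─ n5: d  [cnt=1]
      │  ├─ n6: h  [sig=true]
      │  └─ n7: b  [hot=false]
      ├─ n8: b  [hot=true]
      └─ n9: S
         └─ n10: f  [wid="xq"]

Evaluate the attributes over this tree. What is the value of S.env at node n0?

1. n1.hot = false  [terminal]
2. n2.env = false  [b.hot == true]
3. n3.lab = -1  [-1]
4. n5.cnt = 1  [terminal]
5. n6.sig = true  [terminal]
6. n7.hot = false  [terminal]
7. n4.key = -3  [d.cnt - 4]
8. n4.env = 8  [d.cnt + 7]
9. n8.hot = true  [terminal]
10. n10.wid = "xq"  [terminal]
11. n9.key = 20  [20]
12. n9.env = 19  [len(f.wid) + 17]
13. n3.pre = "zn"  ["zn"]
14. n3.idx = 17  [B.lab + S₀.key + 21]
15. n2.key = 13  [B.idx - 4]
16. n0.key = 1  [1]
17. n0.env = -7  [C.key - 20]

-7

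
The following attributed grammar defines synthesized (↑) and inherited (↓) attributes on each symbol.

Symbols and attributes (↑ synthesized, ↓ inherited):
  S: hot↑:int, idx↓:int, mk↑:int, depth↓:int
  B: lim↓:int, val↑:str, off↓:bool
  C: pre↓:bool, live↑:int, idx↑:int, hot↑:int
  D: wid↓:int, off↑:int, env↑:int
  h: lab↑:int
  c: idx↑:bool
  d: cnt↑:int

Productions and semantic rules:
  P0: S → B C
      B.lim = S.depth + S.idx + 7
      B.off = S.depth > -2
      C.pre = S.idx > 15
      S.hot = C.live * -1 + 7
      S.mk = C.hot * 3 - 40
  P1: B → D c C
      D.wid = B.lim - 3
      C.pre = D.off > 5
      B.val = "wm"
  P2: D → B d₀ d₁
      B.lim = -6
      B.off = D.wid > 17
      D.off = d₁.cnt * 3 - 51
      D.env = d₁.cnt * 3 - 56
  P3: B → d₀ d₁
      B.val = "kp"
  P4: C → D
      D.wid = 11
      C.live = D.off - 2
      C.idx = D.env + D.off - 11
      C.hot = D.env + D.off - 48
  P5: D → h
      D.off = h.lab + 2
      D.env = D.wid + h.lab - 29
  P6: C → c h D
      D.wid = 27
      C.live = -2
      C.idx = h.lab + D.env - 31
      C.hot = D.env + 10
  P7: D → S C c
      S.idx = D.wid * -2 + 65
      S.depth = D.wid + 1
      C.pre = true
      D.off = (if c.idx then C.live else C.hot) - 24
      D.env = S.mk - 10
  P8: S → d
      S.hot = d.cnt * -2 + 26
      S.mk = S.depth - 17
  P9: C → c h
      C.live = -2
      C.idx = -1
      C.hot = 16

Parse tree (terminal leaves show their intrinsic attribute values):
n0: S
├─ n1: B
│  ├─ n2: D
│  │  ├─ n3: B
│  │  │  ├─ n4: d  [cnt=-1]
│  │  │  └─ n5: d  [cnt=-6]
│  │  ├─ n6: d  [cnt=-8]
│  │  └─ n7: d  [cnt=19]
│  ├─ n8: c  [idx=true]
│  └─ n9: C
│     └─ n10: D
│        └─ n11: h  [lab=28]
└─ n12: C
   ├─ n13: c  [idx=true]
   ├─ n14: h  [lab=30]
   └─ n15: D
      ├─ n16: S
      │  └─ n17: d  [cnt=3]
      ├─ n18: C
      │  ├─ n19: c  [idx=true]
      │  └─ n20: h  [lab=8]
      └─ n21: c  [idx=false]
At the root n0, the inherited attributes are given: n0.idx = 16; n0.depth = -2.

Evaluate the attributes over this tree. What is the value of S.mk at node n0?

-7

1. n0.idx = 16  [given at root]
2. n0.depth = -2  [given at root]
3. n1.lim = 21  [S.depth + S.idx + 7]
4. n1.off = false  [S.depth > -2]
5. n2.wid = 18  [B.lim - 3]
6. n3.lim = -6  [-6]
7. n3.off = true  [D.wid > 17]
8. n4.cnt = -1  [terminal]
9. n5.cnt = -6  [terminal]
10. n3.val = "kp"  ["kp"]
11. n6.cnt = -8  [terminal]
12. n7.cnt = 19  [terminal]
13. n2.off = 6  [d₁.cnt * 3 - 51]
14. n2.env = 1  [d₁.cnt * 3 - 56]
15. n8.idx = true  [terminal]
16. n9.pre = true  [D.off > 5]
17. n10.wid = 11  [11]
18. n11.lab = 28  [terminal]
19. n10.off = 30  [h.lab + 2]
20. n10.env = 10  [D.wid + h.lab - 29]
21. n9.live = 28  [D.off - 2]
22. n9.idx = 29  [D.env + D.off - 11]
23. n9.hot = -8  [D.env + D.off - 48]
24. n1.val = "wm"  ["wm"]
25. n12.pre = true  [S.idx > 15]
26. n13.idx = true  [terminal]
27. n14.lab = 30  [terminal]
28. n15.wid = 27  [27]
29. n16.idx = 11  [D.wid * -2 + 65]
30. n16.depth = 28  [D.wid + 1]
31. n17.cnt = 3  [terminal]
32. n16.hot = 20  [d.cnt * -2 + 26]
33. n16.mk = 11  [S.depth - 17]
34. n18.pre = true  [true]
35. n19.idx = true  [terminal]
36. n20.lab = 8  [terminal]
37. n18.live = -2  [-2]
38. n18.idx = -1  [-1]
39. n18.hot = 16  [16]
40. n21.idx = false  [terminal]
41. n15.off = -8  [(if c.idx then C.live else C.hot) - 24]
42. n15.env = 1  [S.mk - 10]
43. n12.live = -2  [-2]
44. n12.idx = 0  [h.lab + D.env - 31]
45. n12.hot = 11  [D.env + 10]
46. n0.hot = 9  [C.live * -1 + 7]
47. n0.mk = -7  [C.hot * 3 - 40]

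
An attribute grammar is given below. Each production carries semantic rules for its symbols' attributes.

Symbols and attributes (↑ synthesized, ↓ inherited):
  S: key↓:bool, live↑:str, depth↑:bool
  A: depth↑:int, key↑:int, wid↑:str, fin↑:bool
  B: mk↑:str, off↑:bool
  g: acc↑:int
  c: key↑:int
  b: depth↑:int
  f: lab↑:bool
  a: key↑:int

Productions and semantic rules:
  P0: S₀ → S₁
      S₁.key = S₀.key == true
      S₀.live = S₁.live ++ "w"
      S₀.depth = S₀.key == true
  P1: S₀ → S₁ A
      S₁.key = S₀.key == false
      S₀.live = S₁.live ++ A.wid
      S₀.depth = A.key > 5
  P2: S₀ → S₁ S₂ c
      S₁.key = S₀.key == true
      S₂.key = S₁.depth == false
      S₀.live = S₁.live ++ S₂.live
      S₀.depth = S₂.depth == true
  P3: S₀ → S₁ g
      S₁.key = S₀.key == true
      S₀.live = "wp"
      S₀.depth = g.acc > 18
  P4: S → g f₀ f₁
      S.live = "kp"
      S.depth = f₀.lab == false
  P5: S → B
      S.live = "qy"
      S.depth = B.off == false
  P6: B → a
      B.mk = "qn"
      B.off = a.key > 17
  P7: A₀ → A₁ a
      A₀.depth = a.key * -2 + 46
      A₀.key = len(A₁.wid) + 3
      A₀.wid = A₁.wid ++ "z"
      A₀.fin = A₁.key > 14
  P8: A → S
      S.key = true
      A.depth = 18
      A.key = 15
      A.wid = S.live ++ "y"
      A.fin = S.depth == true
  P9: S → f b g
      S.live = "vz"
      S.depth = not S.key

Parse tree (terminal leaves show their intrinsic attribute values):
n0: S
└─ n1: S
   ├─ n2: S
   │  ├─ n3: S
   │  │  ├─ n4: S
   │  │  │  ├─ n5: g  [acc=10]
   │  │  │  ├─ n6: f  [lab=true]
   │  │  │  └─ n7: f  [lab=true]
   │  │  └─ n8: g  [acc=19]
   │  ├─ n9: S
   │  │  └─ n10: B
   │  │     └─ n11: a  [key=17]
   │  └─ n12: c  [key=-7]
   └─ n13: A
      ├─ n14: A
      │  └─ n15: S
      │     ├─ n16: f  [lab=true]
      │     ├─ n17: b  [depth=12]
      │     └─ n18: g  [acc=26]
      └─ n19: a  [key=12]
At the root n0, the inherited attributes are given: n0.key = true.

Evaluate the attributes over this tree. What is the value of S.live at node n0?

"wpqyvzyzw"

1. n0.key = true  [given at root]
2. n1.key = true  [S₀.key == true]
3. n2.key = false  [S₀.key == false]
4. n3.key = false  [S₀.key == true]
5. n4.key = false  [S₀.key == true]
6. n5.acc = 10  [terminal]
7. n6.lab = true  [terminal]
8. n7.lab = true  [terminal]
9. n4.live = "kp"  ["kp"]
10. n4.depth = false  [f₀.lab == false]
11. n8.acc = 19  [terminal]
12. n3.live = "wp"  ["wp"]
13. n3.depth = true  [g.acc > 18]
14. n9.key = false  [S₁.depth == false]
15. n11.key = 17  [terminal]
16. n10.mk = "qn"  ["qn"]
17. n10.off = false  [a.key > 17]
18. n9.live = "qy"  ["qy"]
19. n9.depth = true  [B.off == false]
20. n12.key = -7  [terminal]
21. n2.live = "wpqy"  [S₁.live ++ S₂.live]
22. n2.depth = true  [S₂.depth == true]
23. n15.key = true  [true]
24. n16.lab = true  [terminal]
25. n17.depth = 12  [terminal]
26. n18.acc = 26  [terminal]
27. n15.live = "vz"  ["vz"]
28. n15.depth = false  [not S.key]
29. n14.depth = 18  [18]
30. n14.key = 15  [15]
31. n14.wid = "vzy"  [S.live ++ "y"]
32. n14.fin = false  [S.depth == true]
33. n19.key = 12  [terminal]
34. n13.depth = 22  [a.key * -2 + 46]
35. n13.key = 6  [len(A₁.wid) + 3]
36. n13.wid = "vzyz"  [A₁.wid ++ "z"]
37. n13.fin = true  [A₁.key > 14]
38. n1.live = "wpqyvzyz"  [S₁.live ++ A.wid]
39. n1.depth = true  [A.key > 5]
40. n0.live = "wpqyvzyzw"  [S₁.live ++ "w"]
41. n0.depth = true  [S₀.key == true]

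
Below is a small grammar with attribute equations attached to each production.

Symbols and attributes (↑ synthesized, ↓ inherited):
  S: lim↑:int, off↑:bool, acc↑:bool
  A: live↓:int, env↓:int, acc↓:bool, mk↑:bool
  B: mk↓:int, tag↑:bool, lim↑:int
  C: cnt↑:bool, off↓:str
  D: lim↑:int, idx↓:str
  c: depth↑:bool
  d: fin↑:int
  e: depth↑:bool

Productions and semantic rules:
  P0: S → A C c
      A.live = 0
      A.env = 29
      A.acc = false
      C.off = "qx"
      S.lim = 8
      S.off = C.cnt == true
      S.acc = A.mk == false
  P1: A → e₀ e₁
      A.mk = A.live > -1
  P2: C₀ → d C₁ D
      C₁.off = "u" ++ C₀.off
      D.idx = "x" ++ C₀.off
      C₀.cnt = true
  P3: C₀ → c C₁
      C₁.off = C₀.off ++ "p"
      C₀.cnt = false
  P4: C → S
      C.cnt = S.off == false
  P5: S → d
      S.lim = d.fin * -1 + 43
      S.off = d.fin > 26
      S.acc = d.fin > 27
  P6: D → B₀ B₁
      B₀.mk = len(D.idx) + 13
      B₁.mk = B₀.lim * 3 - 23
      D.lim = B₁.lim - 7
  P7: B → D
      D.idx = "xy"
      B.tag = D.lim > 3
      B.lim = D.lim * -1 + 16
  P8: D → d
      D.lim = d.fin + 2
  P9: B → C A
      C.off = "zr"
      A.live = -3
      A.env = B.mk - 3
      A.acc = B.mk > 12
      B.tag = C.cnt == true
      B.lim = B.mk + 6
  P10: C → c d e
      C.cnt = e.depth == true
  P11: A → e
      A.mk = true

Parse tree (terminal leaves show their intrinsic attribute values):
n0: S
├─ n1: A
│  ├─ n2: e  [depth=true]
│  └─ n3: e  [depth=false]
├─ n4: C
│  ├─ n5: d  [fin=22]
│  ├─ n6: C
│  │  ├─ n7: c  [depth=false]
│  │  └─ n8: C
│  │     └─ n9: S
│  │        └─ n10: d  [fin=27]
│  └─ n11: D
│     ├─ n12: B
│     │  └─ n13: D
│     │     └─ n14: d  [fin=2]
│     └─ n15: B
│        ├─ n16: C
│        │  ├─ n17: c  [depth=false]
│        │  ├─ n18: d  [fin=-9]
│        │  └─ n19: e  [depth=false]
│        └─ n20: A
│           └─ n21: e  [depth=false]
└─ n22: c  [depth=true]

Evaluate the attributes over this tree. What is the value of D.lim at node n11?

1. n1.live = 0  [0]
2. n1.env = 29  [29]
3. n1.acc = false  [false]
4. n2.depth = true  [terminal]
5. n3.depth = false  [terminal]
6. n1.mk = true  [A.live > -1]
7. n4.off = "qx"  ["qx"]
8. n5.fin = 22  [terminal]
9. n6.off = "uqx"  ["u" ++ C₀.off]
10. n7.depth = false  [terminal]
11. n8.off = "uqxp"  [C₀.off ++ "p"]
12. n10.fin = 27  [terminal]
13. n9.lim = 16  [d.fin * -1 + 43]
14. n9.off = true  [d.fin > 26]
15. n9.acc = false  [d.fin > 27]
16. n8.cnt = false  [S.off == false]
17. n6.cnt = false  [false]
18. n11.idx = "xqx"  ["x" ++ C₀.off]
19. n12.mk = 16  [len(D.idx) + 13]
20. n13.idx = "xy"  ["xy"]
21. n14.fin = 2  [terminal]
22. n13.lim = 4  [d.fin + 2]
23. n12.tag = true  [D.lim > 3]
24. n12.lim = 12  [D.lim * -1 + 16]
25. n15.mk = 13  [B₀.lim * 3 - 23]
26. n16.off = "zr"  ["zr"]
27. n17.depth = false  [terminal]
28. n18.fin = -9  [terminal]
29. n19.depth = false  [terminal]
30. n16.cnt = false  [e.depth == true]
31. n20.live = -3  [-3]
32. n20.env = 10  [B.mk - 3]
33. n20.acc = true  [B.mk > 12]
34. n21.depth = false  [terminal]
35. n20.mk = true  [true]
36. n15.tag = false  [C.cnt == true]
37. n15.lim = 19  [B.mk + 6]
38. n11.lim = 12  [B₁.lim - 7]
39. n4.cnt = true  [true]
40. n22.depth = true  [terminal]
41. n0.lim = 8  [8]
42. n0.off = true  [C.cnt == true]
43. n0.acc = false  [A.mk == false]

12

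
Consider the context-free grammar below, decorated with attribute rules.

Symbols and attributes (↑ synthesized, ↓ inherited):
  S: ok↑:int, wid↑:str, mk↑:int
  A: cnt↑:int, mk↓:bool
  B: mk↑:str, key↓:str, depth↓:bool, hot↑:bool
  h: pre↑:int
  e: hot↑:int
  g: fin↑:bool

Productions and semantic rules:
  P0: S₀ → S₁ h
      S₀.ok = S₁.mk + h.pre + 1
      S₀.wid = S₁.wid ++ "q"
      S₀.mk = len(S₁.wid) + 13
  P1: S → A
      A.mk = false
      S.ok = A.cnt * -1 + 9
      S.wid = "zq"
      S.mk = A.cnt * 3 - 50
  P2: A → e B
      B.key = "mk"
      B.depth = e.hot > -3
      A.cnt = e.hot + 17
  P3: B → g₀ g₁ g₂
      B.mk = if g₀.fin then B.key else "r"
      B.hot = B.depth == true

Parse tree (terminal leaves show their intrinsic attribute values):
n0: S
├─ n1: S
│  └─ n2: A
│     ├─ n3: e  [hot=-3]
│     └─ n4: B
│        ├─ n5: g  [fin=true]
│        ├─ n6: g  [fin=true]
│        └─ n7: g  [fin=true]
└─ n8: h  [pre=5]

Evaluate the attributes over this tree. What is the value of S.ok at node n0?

1. n2.mk = false  [false]
2. n3.hot = -3  [terminal]
3. n4.key = "mk"  ["mk"]
4. n4.depth = false  [e.hot > -3]
5. n5.fin = true  [terminal]
6. n6.fin = true  [terminal]
7. n7.fin = true  [terminal]
8. n4.mk = "mk"  [if g₀.fin then B.key else "r"]
9. n4.hot = false  [B.depth == true]
10. n2.cnt = 14  [e.hot + 17]
11. n1.ok = -5  [A.cnt * -1 + 9]
12. n1.wid = "zq"  ["zq"]
13. n1.mk = -8  [A.cnt * 3 - 50]
14. n8.pre = 5  [terminal]
15. n0.ok = -2  [S₁.mk + h.pre + 1]
16. n0.wid = "zqq"  [S₁.wid ++ "q"]
17. n0.mk = 15  [len(S₁.wid) + 13]

-2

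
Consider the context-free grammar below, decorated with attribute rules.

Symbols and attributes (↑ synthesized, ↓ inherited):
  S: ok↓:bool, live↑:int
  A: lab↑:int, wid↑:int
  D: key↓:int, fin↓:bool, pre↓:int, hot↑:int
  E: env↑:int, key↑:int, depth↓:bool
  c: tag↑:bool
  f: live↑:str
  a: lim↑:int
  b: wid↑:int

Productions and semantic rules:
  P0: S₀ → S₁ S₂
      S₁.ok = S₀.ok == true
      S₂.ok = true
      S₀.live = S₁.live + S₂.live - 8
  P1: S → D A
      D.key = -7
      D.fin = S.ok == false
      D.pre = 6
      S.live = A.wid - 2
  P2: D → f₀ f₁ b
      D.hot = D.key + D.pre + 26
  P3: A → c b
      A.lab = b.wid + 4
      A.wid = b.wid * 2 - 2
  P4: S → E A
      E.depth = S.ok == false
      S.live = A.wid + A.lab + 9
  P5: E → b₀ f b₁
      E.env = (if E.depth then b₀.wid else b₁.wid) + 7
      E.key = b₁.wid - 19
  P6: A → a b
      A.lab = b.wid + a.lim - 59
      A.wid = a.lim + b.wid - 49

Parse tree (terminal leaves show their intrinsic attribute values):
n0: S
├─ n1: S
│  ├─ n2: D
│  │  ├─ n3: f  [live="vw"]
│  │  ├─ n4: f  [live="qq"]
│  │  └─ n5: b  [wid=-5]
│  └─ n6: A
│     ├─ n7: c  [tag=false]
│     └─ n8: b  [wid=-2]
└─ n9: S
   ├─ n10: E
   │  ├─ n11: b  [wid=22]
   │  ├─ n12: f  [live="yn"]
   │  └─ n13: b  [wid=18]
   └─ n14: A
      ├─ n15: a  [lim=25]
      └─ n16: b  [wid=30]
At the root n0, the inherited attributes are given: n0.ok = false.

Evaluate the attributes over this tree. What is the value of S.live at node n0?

-5

1. n0.ok = false  [given at root]
2. n1.ok = false  [S₀.ok == true]
3. n2.key = -7  [-7]
4. n2.fin = true  [S.ok == false]
5. n2.pre = 6  [6]
6. n3.live = "vw"  [terminal]
7. n4.live = "qq"  [terminal]
8. n5.wid = -5  [terminal]
9. n2.hot = 25  [D.key + D.pre + 26]
10. n7.tag = false  [terminal]
11. n8.wid = -2  [terminal]
12. n6.lab = 2  [b.wid + 4]
13. n6.wid = -6  [b.wid * 2 - 2]
14. n1.live = -8  [A.wid - 2]
15. n9.ok = true  [true]
16. n10.depth = false  [S.ok == false]
17. n11.wid = 22  [terminal]
18. n12.live = "yn"  [terminal]
19. n13.wid = 18  [terminal]
20. n10.env = 25  [(if E.depth then b₀.wid else b₁.wid) + 7]
21. n10.key = -1  [b₁.wid - 19]
22. n15.lim = 25  [terminal]
23. n16.wid = 30  [terminal]
24. n14.lab = -4  [b.wid + a.lim - 59]
25. n14.wid = 6  [a.lim + b.wid - 49]
26. n9.live = 11  [A.wid + A.lab + 9]
27. n0.live = -5  [S₁.live + S₂.live - 8]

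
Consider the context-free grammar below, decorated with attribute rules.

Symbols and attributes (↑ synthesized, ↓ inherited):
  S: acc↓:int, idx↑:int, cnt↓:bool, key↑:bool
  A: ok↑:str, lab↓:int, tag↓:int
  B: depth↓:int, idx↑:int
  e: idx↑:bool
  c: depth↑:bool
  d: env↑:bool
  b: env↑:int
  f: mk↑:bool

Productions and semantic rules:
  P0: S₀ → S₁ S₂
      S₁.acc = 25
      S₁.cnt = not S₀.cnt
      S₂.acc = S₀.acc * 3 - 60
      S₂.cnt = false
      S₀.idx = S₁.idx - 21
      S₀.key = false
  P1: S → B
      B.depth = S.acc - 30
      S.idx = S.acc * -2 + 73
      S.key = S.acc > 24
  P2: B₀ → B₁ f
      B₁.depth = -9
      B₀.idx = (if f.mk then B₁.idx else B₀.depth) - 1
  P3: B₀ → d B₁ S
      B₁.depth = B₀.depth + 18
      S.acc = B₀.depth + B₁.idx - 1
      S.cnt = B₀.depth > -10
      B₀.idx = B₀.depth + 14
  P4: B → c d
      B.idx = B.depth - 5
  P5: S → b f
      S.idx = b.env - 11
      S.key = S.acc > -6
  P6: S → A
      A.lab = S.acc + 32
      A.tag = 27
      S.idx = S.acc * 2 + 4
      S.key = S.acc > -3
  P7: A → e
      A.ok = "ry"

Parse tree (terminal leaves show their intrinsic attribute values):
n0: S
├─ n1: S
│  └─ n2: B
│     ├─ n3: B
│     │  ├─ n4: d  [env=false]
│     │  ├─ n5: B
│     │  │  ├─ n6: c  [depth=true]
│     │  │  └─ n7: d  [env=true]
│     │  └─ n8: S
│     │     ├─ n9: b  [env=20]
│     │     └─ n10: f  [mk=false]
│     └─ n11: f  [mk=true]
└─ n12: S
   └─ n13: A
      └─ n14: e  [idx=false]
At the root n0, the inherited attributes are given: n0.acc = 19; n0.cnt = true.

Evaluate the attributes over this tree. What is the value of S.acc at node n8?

-6

1. n0.acc = 19  [given at root]
2. n0.cnt = true  [given at root]
3. n1.acc = 25  [25]
4. n1.cnt = false  [not S₀.cnt]
5. n2.depth = -5  [S.acc - 30]
6. n3.depth = -9  [-9]
7. n4.env = false  [terminal]
8. n5.depth = 9  [B₀.depth + 18]
9. n6.depth = true  [terminal]
10. n7.env = true  [terminal]
11. n5.idx = 4  [B.depth - 5]
12. n8.acc = -6  [B₀.depth + B₁.idx - 1]
13. n8.cnt = true  [B₀.depth > -10]
14. n9.env = 20  [terminal]
15. n10.mk = false  [terminal]
16. n8.idx = 9  [b.env - 11]
17. n8.key = false  [S.acc > -6]
18. n3.idx = 5  [B₀.depth + 14]
19. n11.mk = true  [terminal]
20. n2.idx = 4  [(if f.mk then B₁.idx else B₀.depth) - 1]
21. n1.idx = 23  [S.acc * -2 + 73]
22. n1.key = true  [S.acc > 24]
23. n12.acc = -3  [S₀.acc * 3 - 60]
24. n12.cnt = false  [false]
25. n13.lab = 29  [S.acc + 32]
26. n13.tag = 27  [27]
27. n14.idx = false  [terminal]
28. n13.ok = "ry"  ["ry"]
29. n12.idx = -2  [S.acc * 2 + 4]
30. n12.key = false  [S.acc > -3]
31. n0.idx = 2  [S₁.idx - 21]
32. n0.key = false  [false]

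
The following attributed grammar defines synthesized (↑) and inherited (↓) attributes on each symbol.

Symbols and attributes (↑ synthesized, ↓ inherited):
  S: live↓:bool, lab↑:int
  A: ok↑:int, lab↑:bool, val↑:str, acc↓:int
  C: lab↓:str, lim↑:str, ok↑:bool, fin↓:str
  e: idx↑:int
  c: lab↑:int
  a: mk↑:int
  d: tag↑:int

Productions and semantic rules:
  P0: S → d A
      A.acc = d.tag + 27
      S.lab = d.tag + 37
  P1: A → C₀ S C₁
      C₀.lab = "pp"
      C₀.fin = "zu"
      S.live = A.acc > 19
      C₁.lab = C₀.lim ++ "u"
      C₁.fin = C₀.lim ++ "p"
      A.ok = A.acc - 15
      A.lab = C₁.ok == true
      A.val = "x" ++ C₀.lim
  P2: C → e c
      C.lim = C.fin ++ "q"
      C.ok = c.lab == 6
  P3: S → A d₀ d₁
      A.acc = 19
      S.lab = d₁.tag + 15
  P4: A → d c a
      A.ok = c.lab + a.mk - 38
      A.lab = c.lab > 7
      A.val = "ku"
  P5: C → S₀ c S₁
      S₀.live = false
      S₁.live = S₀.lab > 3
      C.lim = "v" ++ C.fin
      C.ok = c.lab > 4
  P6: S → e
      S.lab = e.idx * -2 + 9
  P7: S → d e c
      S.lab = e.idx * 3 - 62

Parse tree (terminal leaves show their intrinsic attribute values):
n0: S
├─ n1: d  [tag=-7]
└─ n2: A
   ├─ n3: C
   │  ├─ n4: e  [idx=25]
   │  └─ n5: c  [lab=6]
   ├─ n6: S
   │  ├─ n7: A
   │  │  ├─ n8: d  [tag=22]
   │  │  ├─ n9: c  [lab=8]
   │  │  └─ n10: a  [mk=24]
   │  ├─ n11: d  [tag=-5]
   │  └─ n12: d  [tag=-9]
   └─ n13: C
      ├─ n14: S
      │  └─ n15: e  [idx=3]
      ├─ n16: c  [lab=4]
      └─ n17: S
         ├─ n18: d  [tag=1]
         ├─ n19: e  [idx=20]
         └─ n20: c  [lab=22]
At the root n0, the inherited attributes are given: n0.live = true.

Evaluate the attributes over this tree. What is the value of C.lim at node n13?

1. n0.live = true  [given at root]
2. n1.tag = -7  [terminal]
3. n2.acc = 20  [d.tag + 27]
4. n3.lab = "pp"  ["pp"]
5. n3.fin = "zu"  ["zu"]
6. n4.idx = 25  [terminal]
7. n5.lab = 6  [terminal]
8. n3.lim = "zuq"  [C.fin ++ "q"]
9. n3.ok = true  [c.lab == 6]
10. n6.live = true  [A.acc > 19]
11. n7.acc = 19  [19]
12. n8.tag = 22  [terminal]
13. n9.lab = 8  [terminal]
14. n10.mk = 24  [terminal]
15. n7.ok = -6  [c.lab + a.mk - 38]
16. n7.lab = true  [c.lab > 7]
17. n7.val = "ku"  ["ku"]
18. n11.tag = -5  [terminal]
19. n12.tag = -9  [terminal]
20. n6.lab = 6  [d₁.tag + 15]
21. n13.lab = "zuqu"  [C₀.lim ++ "u"]
22. n13.fin = "zuqp"  [C₀.lim ++ "p"]
23. n14.live = false  [false]
24. n15.idx = 3  [terminal]
25. n14.lab = 3  [e.idx * -2 + 9]
26. n16.lab = 4  [terminal]
27. n17.live = false  [S₀.lab > 3]
28. n18.tag = 1  [terminal]
29. n19.idx = 20  [terminal]
30. n20.lab = 22  [terminal]
31. n17.lab = -2  [e.idx * 3 - 62]
32. n13.lim = "vzuqp"  ["v" ++ C.fin]
33. n13.ok = false  [c.lab > 4]
34. n2.ok = 5  [A.acc - 15]
35. n2.lab = false  [C₁.ok == true]
36. n2.val = "xzuq"  ["x" ++ C₀.lim]
37. n0.lab = 30  [d.tag + 37]

"vzuqp"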